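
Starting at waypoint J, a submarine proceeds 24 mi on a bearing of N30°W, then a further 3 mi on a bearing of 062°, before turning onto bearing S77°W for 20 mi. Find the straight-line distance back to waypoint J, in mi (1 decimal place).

Leg 1 (N30°W, 24 mi): east 24 sin 330° = -12.00, north 24 cos 330° = 20.78
Leg 2 (062°, 3 mi): east 3 sin 62° = 2.65, north 3 cos 62° = 1.41
Leg 3 (S77°W, 20 mi): east 20 sin 257° = -19.49, north 20 cos 257° = -4.50
Net: -28.84 east, 17.69 north. Distance = √((-28.84)² + (17.69)²) = 33.834 mi.

33.8 mi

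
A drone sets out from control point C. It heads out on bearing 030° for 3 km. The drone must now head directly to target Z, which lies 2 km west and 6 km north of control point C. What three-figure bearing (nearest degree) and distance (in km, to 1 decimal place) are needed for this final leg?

314°, 4.9 km

Leg 1 (030°, 3 km): east 3 sin 30° = 1.50, north 3 cos 30° = 2.60
Current position: (1.50, 2.60). Target: (-2, 6). Remaining: Δeast = -3.50, Δnorth = 3.40.
Bearing = atan2(-3.50, 3.40) mod 360° = 314.19°; distance = √((-3.50)² + (3.40)²) = 4.881 km.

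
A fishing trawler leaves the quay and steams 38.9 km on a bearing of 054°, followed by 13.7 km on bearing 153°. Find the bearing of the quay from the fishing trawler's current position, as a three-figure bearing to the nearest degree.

Leg 1 (054°, 38.9 km): east 38.9 sin 54° = 31.47, north 38.9 cos 54° = 22.86
Leg 2 (153°, 13.7 km): east 13.7 sin 153° = 6.22, north 13.7 cos 153° = -12.21
Net displacement: 37.69 east, 10.66 north. Direction back to start is (-37.69, -10.66): bearing = atan2(-37.69, -10.66) mod 360° = 254.21° ≈ 254°.

254°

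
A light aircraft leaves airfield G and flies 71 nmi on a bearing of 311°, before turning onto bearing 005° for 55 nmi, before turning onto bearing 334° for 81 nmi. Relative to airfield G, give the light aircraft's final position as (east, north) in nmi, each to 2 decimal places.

Leg 1 (311°, 71 nmi): east 71 sin 311° = -53.58, north 71 cos 311° = 46.58
Leg 2 (005°, 55 nmi): east 55 sin 5° = 4.79, north 55 cos 5° = 54.79
Leg 3 (334°, 81 nmi): east 81 sin 334° = -35.51, north 81 cos 334° = 72.80
Summing: -84.30 nmi east, 174.17 nmi north → (-84.30, 174.17).

(-84.30, 174.17)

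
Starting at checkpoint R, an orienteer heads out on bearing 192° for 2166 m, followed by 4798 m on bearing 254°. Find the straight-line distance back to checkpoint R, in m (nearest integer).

Leg 1 (192°, 2166 m): east 2166 sin 192° = -450.34, north 2166 cos 192° = -2118.67
Leg 2 (254°, 4798 m): east 4798 sin 254° = -4612.13, north 4798 cos 254° = -1322.51
Net: -5062.47 east, -3441.18 north. Distance = √((-5062.47)² + (-3441.18)²) = 6121.299 m.

6121 m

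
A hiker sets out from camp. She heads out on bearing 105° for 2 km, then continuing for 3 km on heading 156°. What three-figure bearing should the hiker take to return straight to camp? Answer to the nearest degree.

Leg 1 (105°, 2 km): east 2 sin 105° = 1.93, north 2 cos 105° = -0.52
Leg 2 (156°, 3 km): east 3 sin 156° = 1.22, north 3 cos 156° = -2.74
Net displacement: 3.15 east, -3.26 north. Direction back to start is (-3.15, 3.26): bearing = atan2(-3.15, 3.26) mod 360° = 315.95° ≈ 316°.

316°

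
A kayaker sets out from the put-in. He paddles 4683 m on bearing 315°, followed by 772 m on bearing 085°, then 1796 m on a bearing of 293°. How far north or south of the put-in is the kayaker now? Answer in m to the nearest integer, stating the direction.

4080 m north

Leg 1 (315°, 4683 m): east 4683 sin 315° = -3311.38, north 4683 cos 315° = 3311.38
Leg 2 (085°, 772 m): east 772 sin 85° = 769.06, north 772 cos 85° = 67.28
Leg 3 (293°, 1796 m): east 1796 sin 293° = -1653.23, north 1796 cos 293° = 701.75
Net north component: 4080.42 m.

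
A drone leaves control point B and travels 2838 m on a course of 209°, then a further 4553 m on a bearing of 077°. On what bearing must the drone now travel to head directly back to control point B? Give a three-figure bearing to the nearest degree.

Leg 1 (209°, 2838 m): east 2838 sin 209° = -1375.89, north 2838 cos 209° = -2482.17
Leg 2 (077°, 4553 m): east 4553 sin 77° = 4436.31, north 4553 cos 77° = 1024.20
Net displacement: 3060.42 east, -1457.97 north. Direction back to start is (-3060.42, 1457.97): bearing = atan2(-3060.42, 1457.97) mod 360° = 295.47° ≈ 295°.

295°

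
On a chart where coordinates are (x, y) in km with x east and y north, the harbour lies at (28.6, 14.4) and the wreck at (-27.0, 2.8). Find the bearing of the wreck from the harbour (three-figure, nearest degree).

258°

Δeast = -27.0 − 28.6 = -55.60; Δnorth = 2.8 − 14.4 = -11.60.
Bearing = atan2(Δeast, Δnorth) mod 360° = 258.22° ≈ 258°.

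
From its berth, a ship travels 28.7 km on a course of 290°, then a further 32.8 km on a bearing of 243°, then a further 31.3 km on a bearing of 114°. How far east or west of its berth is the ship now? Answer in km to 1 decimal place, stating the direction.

Leg 1 (290°, 28.7 km): east 28.7 sin 290° = -26.97, north 28.7 cos 290° = 9.82
Leg 2 (243°, 32.8 km): east 32.8 sin 243° = -29.23, north 32.8 cos 243° = -14.89
Leg 3 (114°, 31.3 km): east 31.3 sin 114° = 28.59, north 31.3 cos 114° = -12.73
Net east component: -27.60 km.

27.6 km west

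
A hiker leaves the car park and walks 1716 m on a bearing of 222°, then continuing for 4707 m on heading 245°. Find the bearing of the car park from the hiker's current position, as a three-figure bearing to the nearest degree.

Leg 1 (222°, 1716 m): east 1716 sin 222° = -1148.23, north 1716 cos 222° = -1275.24
Leg 2 (245°, 4707 m): east 4707 sin 245° = -4265.99, north 4707 cos 245° = -1989.26
Net displacement: -5414.22 east, -3264.50 north. Direction back to start is (5414.22, 3264.50): bearing = atan2(5414.22, 3264.50) mod 360° = 58.91° ≈ 059°.

059°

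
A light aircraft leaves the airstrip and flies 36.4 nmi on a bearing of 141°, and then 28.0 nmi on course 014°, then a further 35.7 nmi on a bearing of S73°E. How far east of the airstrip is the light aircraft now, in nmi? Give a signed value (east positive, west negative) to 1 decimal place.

Leg 1 (141°, 36.4 nmi): east 36.4 sin 141° = 22.91, north 36.4 cos 141° = -28.29
Leg 2 (014°, 28.0 nmi): east 28.0 sin 14° = 6.77, north 28.0 cos 14° = 27.17
Leg 3 (S73°E, 35.7 nmi): east 35.7 sin 107° = 34.14, north 35.7 cos 107° = -10.44
Net east component: 63.82 nmi.

63.8 nmi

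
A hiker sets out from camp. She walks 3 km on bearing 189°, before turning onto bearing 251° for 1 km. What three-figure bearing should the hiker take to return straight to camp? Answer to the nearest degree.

023°

Leg 1 (189°, 3 km): east 3 sin 189° = -0.47, north 3 cos 189° = -2.96
Leg 2 (251°, 1 km): east 1 sin 251° = -0.95, north 1 cos 251° = -0.33
Net displacement: -1.41 east, -3.29 north. Direction back to start is (1.41, 3.29): bearing = atan2(1.41, 3.29) mod 360° = 23.28° ≈ 023°.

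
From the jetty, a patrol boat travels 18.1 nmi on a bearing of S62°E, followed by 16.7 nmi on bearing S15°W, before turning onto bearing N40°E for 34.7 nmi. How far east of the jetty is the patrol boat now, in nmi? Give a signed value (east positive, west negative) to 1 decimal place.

34.0 nmi

Leg 1 (S62°E, 18.1 nmi): east 18.1 sin 118° = 15.98, north 18.1 cos 118° = -8.50
Leg 2 (S15°W, 16.7 nmi): east 16.7 sin 195° = -4.32, north 16.7 cos 195° = -16.13
Leg 3 (N40°E, 34.7 nmi): east 34.7 sin 40° = 22.30, north 34.7 cos 40° = 26.58
Net east component: 33.96 nmi.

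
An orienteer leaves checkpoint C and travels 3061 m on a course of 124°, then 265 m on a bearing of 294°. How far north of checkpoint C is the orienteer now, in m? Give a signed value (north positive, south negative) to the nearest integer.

-1604 m

Leg 1 (124°, 3061 m): east 3061 sin 124° = 2537.68, north 3061 cos 124° = -1711.69
Leg 2 (294°, 265 m): east 265 sin 294° = -242.09, north 265 cos 294° = 107.79
Net north component: -1603.90 m.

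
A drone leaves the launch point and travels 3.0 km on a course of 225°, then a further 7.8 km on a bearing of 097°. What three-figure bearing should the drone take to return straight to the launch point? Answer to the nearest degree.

299°

Leg 1 (225°, 3.0 km): east 3.0 sin 225° = -2.12, north 3.0 cos 225° = -2.12
Leg 2 (097°, 7.8 km): east 7.8 sin 97° = 7.74, north 7.8 cos 97° = -0.95
Net displacement: 5.62 east, -3.07 north. Direction back to start is (-5.62, 3.07): bearing = atan2(-5.62, 3.07) mod 360° = 298.66° ≈ 299°.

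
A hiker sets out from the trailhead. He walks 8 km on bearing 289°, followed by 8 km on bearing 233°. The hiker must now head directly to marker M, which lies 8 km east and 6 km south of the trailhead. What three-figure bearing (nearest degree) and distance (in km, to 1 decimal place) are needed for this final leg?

Leg 1 (289°, 8 km): east 8 sin 289° = -7.56, north 8 cos 289° = 2.60
Leg 2 (233°, 8 km): east 8 sin 233° = -6.39, north 8 cos 233° = -4.81
Current position: (-13.95, -2.21). Target: (8, -6). Remaining: Δeast = 21.95, Δnorth = -3.79.
Bearing = atan2(21.95, -3.79) mod 360° = 99.80°; distance = √((21.95)² + (-3.79)²) = 22.278 km.

100°, 22.3 km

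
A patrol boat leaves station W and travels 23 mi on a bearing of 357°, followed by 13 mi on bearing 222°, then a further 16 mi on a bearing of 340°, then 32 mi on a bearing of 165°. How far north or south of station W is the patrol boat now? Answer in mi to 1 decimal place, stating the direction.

Leg 1 (357°, 23 mi): east 23 sin 357° = -1.20, north 23 cos 357° = 22.97
Leg 2 (222°, 13 mi): east 13 sin 222° = -8.70, north 13 cos 222° = -9.66
Leg 3 (340°, 16 mi): east 16 sin 340° = -5.47, north 16 cos 340° = 15.04
Leg 4 (165°, 32 mi): east 32 sin 165° = 8.28, north 32 cos 165° = -30.91
Net north component: -2.57 mi.

2.6 mi south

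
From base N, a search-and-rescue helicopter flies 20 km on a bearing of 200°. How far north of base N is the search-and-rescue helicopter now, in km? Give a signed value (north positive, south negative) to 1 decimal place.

-18.8 km

Leg 1 (200°, 20 km): east 20 sin 200° = -6.84, north 20 cos 200° = -18.79
Net north component: -18.79 km.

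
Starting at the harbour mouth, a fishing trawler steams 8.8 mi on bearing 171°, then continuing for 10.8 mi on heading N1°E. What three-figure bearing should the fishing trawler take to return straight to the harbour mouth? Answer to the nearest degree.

Leg 1 (171°, 8.8 mi): east 8.8 sin 171° = 1.38, north 8.8 cos 171° = -8.69
Leg 2 (N1°E, 10.8 mi): east 10.8 sin 1° = 0.19, north 10.8 cos 1° = 10.80
Net displacement: 1.57 east, 2.11 north. Direction back to start is (-1.57, -2.11): bearing = atan2(-1.57, -2.11) mod 360° = 216.61° ≈ 217°.

217°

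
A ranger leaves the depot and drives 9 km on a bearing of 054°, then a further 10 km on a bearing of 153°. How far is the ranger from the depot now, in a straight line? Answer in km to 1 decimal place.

Leg 1 (054°, 9 km): east 9 sin 54° = 7.28, north 9 cos 54° = 5.29
Leg 2 (153°, 10 km): east 10 sin 153° = 4.54, north 10 cos 153° = -8.91
Net: 11.82 east, -3.62 north. Distance = √((11.82)² + (-3.62)²) = 12.363 km.

12.4 km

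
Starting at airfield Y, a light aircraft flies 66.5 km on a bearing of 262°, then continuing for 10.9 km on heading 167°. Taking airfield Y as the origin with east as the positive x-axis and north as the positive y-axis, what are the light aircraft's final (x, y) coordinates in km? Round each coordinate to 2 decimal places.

Leg 1 (262°, 66.5 km): east 66.5 sin 262° = -65.85, north 66.5 cos 262° = -9.26
Leg 2 (167°, 10.9 km): east 10.9 sin 167° = 2.45, north 10.9 cos 167° = -10.62
Summing: -63.40 km east, -19.88 km north → (-63.40, -19.88).

(-63.40, -19.88)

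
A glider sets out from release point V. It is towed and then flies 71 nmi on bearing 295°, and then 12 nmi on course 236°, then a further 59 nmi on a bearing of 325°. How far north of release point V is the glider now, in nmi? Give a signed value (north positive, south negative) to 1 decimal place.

71.6 nmi

Leg 1 (295°, 71 nmi): east 71 sin 295° = -64.35, north 71 cos 295° = 30.01
Leg 2 (236°, 12 nmi): east 12 sin 236° = -9.95, north 12 cos 236° = -6.71
Leg 3 (325°, 59 nmi): east 59 sin 325° = -33.84, north 59 cos 325° = 48.33
Net north component: 71.63 nmi.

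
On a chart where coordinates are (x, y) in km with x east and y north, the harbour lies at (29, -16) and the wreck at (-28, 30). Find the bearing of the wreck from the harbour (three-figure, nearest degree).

309°

Δeast = -28 − 29 = -57.00; Δnorth = 30 − -16 = 46.00.
Bearing = atan2(Δeast, Δnorth) mod 360° = 308.90° ≈ 309°.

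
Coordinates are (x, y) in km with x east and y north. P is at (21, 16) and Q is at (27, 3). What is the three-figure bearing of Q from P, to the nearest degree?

155°

Δeast = 27 − 21 = 6.00; Δnorth = 3 − 16 = -13.00.
Bearing = atan2(Δeast, Δnorth) mod 360° = 155.22° ≈ 155°.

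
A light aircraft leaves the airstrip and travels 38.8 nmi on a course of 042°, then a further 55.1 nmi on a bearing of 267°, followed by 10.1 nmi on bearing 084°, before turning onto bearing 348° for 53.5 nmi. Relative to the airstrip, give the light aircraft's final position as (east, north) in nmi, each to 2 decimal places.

(-30.14, 79.34)

Leg 1 (042°, 38.8 nmi): east 38.8 sin 42° = 25.96, north 38.8 cos 42° = 28.83
Leg 2 (267°, 55.1 nmi): east 55.1 sin 267° = -55.02, north 55.1 cos 267° = -2.88
Leg 3 (084°, 10.1 nmi): east 10.1 sin 84° = 10.04, north 10.1 cos 84° = 1.06
Leg 4 (348°, 53.5 nmi): east 53.5 sin 348° = -11.12, north 53.5 cos 348° = 52.33
Summing: -30.14 nmi east, 79.34 nmi north → (-30.14, 79.34).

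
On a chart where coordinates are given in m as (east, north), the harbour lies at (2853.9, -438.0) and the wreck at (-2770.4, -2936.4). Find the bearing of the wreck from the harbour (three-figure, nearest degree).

Δeast = -2770.4 − 2853.9 = -5624.30; Δnorth = -2936.4 − -438.0 = -2498.40.
Bearing = atan2(Δeast, Δnorth) mod 360° = 246.05° ≈ 246°.

246°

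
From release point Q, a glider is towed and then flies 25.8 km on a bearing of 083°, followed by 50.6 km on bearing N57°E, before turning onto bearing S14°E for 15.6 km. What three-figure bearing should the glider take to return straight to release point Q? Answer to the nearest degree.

Leg 1 (083°, 25.8 km): east 25.8 sin 83° = 25.61, north 25.8 cos 83° = 3.14
Leg 2 (N57°E, 50.6 km): east 50.6 sin 57° = 42.44, north 50.6 cos 57° = 27.56
Leg 3 (S14°E, 15.6 km): east 15.6 sin 166° = 3.77, north 15.6 cos 166° = -15.14
Net displacement: 71.82 east, 15.57 north. Direction back to start is (-71.82, -15.57): bearing = atan2(-71.82, -15.57) mod 360° = 257.77° ≈ 258°.

258°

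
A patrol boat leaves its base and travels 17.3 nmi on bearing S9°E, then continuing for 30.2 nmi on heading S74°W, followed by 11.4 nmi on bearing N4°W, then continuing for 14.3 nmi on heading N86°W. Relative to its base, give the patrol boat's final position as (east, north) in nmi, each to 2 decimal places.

(-41.38, -13.04)

Leg 1 (S9°E, 17.3 nmi): east 17.3 sin 171° = 2.71, north 17.3 cos 171° = -17.09
Leg 2 (S74°W, 30.2 nmi): east 30.2 sin 254° = -29.03, north 30.2 cos 254° = -8.32
Leg 3 (N4°W, 11.4 nmi): east 11.4 sin 356° = -0.80, north 11.4 cos 356° = 11.37
Leg 4 (N86°W, 14.3 nmi): east 14.3 sin 274° = -14.27, north 14.3 cos 274° = 1.00
Summing: -41.38 nmi east, -13.04 nmi north → (-41.38, -13.04).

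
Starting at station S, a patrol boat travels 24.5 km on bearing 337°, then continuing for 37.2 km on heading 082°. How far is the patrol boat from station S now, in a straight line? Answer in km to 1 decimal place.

38.9 km

Leg 1 (337°, 24.5 km): east 24.5 sin 337° = -9.57, north 24.5 cos 337° = 22.55
Leg 2 (082°, 37.2 km): east 37.2 sin 82° = 36.84, north 37.2 cos 82° = 5.18
Net: 27.27 east, 27.73 north. Distance = √((27.27)² + (27.73)²) = 38.888 km.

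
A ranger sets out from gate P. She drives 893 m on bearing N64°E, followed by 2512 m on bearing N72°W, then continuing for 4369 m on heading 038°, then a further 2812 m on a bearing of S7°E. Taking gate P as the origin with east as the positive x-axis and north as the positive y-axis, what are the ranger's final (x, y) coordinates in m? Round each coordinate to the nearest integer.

Leg 1 (N64°E, 893 m): east 893 sin 64° = 802.62, north 893 cos 64° = 391.47
Leg 2 (N72°W, 2512 m): east 2512 sin 288° = -2389.05, north 2512 cos 288° = 776.25
Leg 3 (038°, 4369 m): east 4369 sin 38° = 2689.82, north 4369 cos 38° = 3442.82
Leg 4 (S7°E, 2812 m): east 2812 sin 173° = 342.70, north 2812 cos 173° = -2791.04
Summing: 1446.09 m east, 1819.50 m north → (1446, 1819).

(1446, 1819)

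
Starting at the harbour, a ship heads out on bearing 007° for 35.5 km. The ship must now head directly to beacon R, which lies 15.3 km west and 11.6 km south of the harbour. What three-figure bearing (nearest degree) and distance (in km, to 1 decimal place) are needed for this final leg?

Leg 1 (007°, 35.5 km): east 35.5 sin 7° = 4.33, north 35.5 cos 7° = 35.24
Current position: (4.33, 35.24). Target: (-15.3, -11.6). Remaining: Δeast = -19.63, Δnorth = -46.84.
Bearing = atan2(-19.63, -46.84) mod 360° = 202.74°; distance = √((-19.63)² + (-46.84)²) = 50.781 km.

203°, 50.8 km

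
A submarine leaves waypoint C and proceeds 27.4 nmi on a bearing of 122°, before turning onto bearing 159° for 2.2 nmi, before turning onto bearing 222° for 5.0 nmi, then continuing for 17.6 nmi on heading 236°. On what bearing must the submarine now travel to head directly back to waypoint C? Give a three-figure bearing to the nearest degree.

349°

Leg 1 (122°, 27.4 nmi): east 27.4 sin 122° = 23.24, north 27.4 cos 122° = -14.52
Leg 2 (159°, 2.2 nmi): east 2.2 sin 159° = 0.79, north 2.2 cos 159° = -2.05
Leg 3 (222°, 5.0 nmi): east 5.0 sin 222° = -3.35, north 5.0 cos 222° = -3.72
Leg 4 (236°, 17.6 nmi): east 17.6 sin 236° = -14.59, north 17.6 cos 236° = -9.84
Net displacement: 6.09 east, -30.13 north. Direction back to start is (-6.09, 30.13): bearing = atan2(-6.09, 30.13) mod 360° = 348.58° ≈ 349°.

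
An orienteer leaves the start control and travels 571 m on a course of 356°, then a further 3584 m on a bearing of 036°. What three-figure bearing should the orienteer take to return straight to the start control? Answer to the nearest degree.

Leg 1 (356°, 571 m): east 571 sin 356° = -39.83, north 571 cos 356° = 569.61
Leg 2 (036°, 3584 m): east 3584 sin 36° = 2106.62, north 3584 cos 36° = 2899.52
Net displacement: 2066.79 east, 3469.13 north. Direction back to start is (-2066.79, -3469.13): bearing = atan2(-2066.79, -3469.13) mod 360° = 210.79° ≈ 211°.

211°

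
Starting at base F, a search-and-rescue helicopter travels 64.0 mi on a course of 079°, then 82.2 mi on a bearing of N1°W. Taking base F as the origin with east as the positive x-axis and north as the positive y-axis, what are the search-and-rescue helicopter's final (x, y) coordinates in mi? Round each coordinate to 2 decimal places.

(61.39, 94.40)

Leg 1 (079°, 64.0 mi): east 64.0 sin 79° = 62.82, north 64.0 cos 79° = 12.21
Leg 2 (N1°W, 82.2 mi): east 82.2 sin 359° = -1.43, north 82.2 cos 359° = 82.19
Summing: 61.39 mi east, 94.40 mi north → (61.39, 94.40).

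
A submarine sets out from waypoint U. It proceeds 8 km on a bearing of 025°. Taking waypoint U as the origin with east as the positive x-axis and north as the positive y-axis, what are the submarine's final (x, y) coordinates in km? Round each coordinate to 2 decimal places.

(3.38, 7.25)

Leg 1 (025°, 8 km): east 8 sin 25° = 3.38, north 8 cos 25° = 7.25
Summing: 3.38 km east, 7.25 km north → (3.38, 7.25).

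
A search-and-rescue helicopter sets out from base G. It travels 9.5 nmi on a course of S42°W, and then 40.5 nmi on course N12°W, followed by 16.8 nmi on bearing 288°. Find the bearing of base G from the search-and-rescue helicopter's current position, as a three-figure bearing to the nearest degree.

Leg 1 (S42°W, 9.5 nmi): east 9.5 sin 222° = -6.36, north 9.5 cos 222° = -7.06
Leg 2 (N12°W, 40.5 nmi): east 40.5 sin 348° = -8.42, north 40.5 cos 348° = 39.61
Leg 3 (288°, 16.8 nmi): east 16.8 sin 288° = -15.98, north 16.8 cos 288° = 5.19
Net displacement: -30.75 east, 37.75 north. Direction back to start is (30.75, -37.75): bearing = atan2(30.75, -37.75) mod 360° = 140.83° ≈ 141°.

141°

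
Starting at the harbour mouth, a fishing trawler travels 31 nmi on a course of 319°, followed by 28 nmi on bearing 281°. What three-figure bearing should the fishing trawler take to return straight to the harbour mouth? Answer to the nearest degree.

Leg 1 (319°, 31 nmi): east 31 sin 319° = -20.34, north 31 cos 319° = 23.40
Leg 2 (281°, 28 nmi): east 28 sin 281° = -27.49, north 28 cos 281° = 5.34
Net displacement: -47.82 east, 28.74 north. Direction back to start is (47.82, -28.74): bearing = atan2(47.82, -28.74) mod 360° = 121.00° ≈ 121°.

121°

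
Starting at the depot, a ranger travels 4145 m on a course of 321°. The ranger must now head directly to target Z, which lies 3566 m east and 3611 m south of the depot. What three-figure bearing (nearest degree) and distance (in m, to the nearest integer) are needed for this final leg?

138°, 9209 m

Leg 1 (321°, 4145 m): east 4145 sin 321° = -2608.53, north 4145 cos 321° = 3221.27
Current position: (-2608.53, 3221.27). Target: (3566, -3611). Remaining: Δeast = 6174.53, Δnorth = -6832.27.
Bearing = atan2(6174.53, -6832.27) mod 360° = 137.89°; distance = √((6174.53)² + (-6832.27)²) = 9208.951 m.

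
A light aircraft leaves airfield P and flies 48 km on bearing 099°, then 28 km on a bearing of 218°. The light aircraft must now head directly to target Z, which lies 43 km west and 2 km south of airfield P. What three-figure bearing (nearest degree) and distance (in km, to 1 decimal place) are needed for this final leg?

Leg 1 (099°, 48 km): east 48 sin 99° = 47.41, north 48 cos 99° = -7.51
Leg 2 (218°, 28 km): east 28 sin 218° = -17.24, north 28 cos 218° = -22.06
Current position: (30.17, -29.57). Target: (-43, -2). Remaining: Δeast = -73.17, Δnorth = 27.57.
Bearing = atan2(-73.17, 27.57) mod 360° = 290.65°; distance = √((-73.17)² + (27.57)²) = 78.193 km.

291°, 78.2 km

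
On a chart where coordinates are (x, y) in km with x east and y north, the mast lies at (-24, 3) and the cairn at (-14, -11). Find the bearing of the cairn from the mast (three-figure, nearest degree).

Δeast = -14 − -24 = 10.00; Δnorth = -11 − 3 = -14.00.
Bearing = atan2(Δeast, Δnorth) mod 360° = 144.46° ≈ 144°.

144°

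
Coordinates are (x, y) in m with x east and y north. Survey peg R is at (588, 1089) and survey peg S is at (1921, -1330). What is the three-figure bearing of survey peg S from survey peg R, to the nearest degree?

Δeast = 1921 − 588 = 1333.00; Δnorth = -1330 − 1089 = -2419.00.
Bearing = atan2(Δeast, Δnorth) mod 360° = 151.14° ≈ 151°.

151°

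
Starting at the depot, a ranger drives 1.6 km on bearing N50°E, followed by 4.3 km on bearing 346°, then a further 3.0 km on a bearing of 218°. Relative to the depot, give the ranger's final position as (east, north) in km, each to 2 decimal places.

Leg 1 (N50°E, 1.6 km): east 1.6 sin 50° = 1.23, north 1.6 cos 50° = 1.03
Leg 2 (346°, 4.3 km): east 4.3 sin 346° = -1.04, north 4.3 cos 346° = 4.17
Leg 3 (218°, 3.0 km): east 3.0 sin 218° = -1.85, north 3.0 cos 218° = -2.36
Summing: -1.66 km east, 2.84 km north → (-1.66, 2.84).

(-1.66, 2.84)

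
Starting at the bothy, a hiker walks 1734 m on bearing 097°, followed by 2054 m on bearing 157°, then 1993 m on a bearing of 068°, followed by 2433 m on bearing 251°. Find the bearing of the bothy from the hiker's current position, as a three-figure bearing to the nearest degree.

Leg 1 (097°, 1734 m): east 1734 sin 97° = 1721.08, north 1734 cos 97° = -211.32
Leg 2 (157°, 2054 m): east 2054 sin 157° = 802.56, north 2054 cos 157° = -1890.72
Leg 3 (068°, 1993 m): east 1993 sin 68° = 1847.88, north 1993 cos 68° = 746.59
Leg 4 (251°, 2433 m): east 2433 sin 251° = -2300.45, north 2433 cos 251° = -792.11
Net displacement: 2071.07 east, -2147.55 north. Direction back to start is (-2071.07, 2147.55): bearing = atan2(-2071.07, 2147.55) mod 360° = 316.04° ≈ 316°.

316°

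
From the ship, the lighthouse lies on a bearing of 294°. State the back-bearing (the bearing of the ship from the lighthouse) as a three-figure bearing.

Back-bearing = 294° − 180° = 114°.

114°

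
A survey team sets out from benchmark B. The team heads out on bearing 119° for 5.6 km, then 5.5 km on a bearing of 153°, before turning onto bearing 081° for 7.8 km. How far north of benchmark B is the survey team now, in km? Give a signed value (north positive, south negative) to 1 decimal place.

-6.4 km

Leg 1 (119°, 5.6 km): east 5.6 sin 119° = 4.90, north 5.6 cos 119° = -2.71
Leg 2 (153°, 5.5 km): east 5.5 sin 153° = 2.50, north 5.5 cos 153° = -4.90
Leg 3 (081°, 7.8 km): east 7.8 sin 81° = 7.70, north 7.8 cos 81° = 1.22
Net north component: -6.40 km.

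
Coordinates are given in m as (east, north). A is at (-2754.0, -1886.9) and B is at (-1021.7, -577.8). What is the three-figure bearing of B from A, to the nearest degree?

Δeast = -1021.7 − -2754.0 = 1732.30; Δnorth = -577.8 − -1886.9 = 1309.10.
Bearing = atan2(Δeast, Δnorth) mod 360° = 52.92° ≈ 053°.

053°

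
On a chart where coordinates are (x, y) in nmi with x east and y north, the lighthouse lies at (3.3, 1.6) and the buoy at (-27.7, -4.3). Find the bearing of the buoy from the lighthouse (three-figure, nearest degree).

Δeast = -27.7 − 3.3 = -31.00; Δnorth = -4.3 − 1.6 = -5.90.
Bearing = atan2(Δeast, Δnorth) mod 360° = 259.22° ≈ 259°.

259°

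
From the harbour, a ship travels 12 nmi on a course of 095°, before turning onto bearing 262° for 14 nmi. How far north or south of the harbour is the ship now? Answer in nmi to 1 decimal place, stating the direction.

3.0 nmi south

Leg 1 (095°, 12 nmi): east 12 sin 95° = 11.95, north 12 cos 95° = -1.05
Leg 2 (262°, 14 nmi): east 14 sin 262° = -13.86, north 14 cos 262° = -1.95
Net north component: -2.99 nmi.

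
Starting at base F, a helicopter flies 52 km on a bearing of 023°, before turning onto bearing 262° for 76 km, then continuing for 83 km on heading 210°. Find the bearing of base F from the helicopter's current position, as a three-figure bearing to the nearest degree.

070°

Leg 1 (023°, 52 km): east 52 sin 23° = 20.32, north 52 cos 23° = 47.87
Leg 2 (262°, 76 km): east 76 sin 262° = -75.26, north 76 cos 262° = -10.58
Leg 3 (210°, 83 km): east 83 sin 210° = -41.50, north 83 cos 210° = -71.88
Net displacement: -96.44 east, -34.59 north. Direction back to start is (96.44, 34.59): bearing = atan2(96.44, 34.59) mod 360° = 70.27° ≈ 070°.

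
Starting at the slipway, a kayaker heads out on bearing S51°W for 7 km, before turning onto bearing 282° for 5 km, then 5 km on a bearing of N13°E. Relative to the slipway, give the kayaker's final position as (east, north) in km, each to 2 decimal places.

Leg 1 (S51°W, 7 km): east 7 sin 231° = -5.44, north 7 cos 231° = -4.41
Leg 2 (282°, 5 km): east 5 sin 282° = -4.89, north 5 cos 282° = 1.04
Leg 3 (N13°E, 5 km): east 5 sin 13° = 1.12, north 5 cos 13° = 4.87
Summing: -9.21 km east, 1.51 km north → (-9.21, 1.51).

(-9.21, 1.51)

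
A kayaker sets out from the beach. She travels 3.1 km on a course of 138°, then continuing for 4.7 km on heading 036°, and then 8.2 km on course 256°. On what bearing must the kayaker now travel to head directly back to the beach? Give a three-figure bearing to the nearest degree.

Leg 1 (138°, 3.1 km): east 3.1 sin 138° = 2.07, north 3.1 cos 138° = -2.30
Leg 2 (036°, 4.7 km): east 4.7 sin 36° = 2.76, north 4.7 cos 36° = 3.80
Leg 3 (256°, 8.2 km): east 8.2 sin 256° = -7.96, north 8.2 cos 256° = -1.98
Net displacement: -3.12 east, -0.49 north. Direction back to start is (3.12, 0.49): bearing = atan2(3.12, 0.49) mod 360° = 81.16° ≈ 081°.

081°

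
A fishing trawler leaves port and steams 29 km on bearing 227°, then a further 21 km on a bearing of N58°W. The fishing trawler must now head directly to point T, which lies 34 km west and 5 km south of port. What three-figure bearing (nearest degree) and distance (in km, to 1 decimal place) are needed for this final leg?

Leg 1 (227°, 29 km): east 29 sin 227° = -21.21, north 29 cos 227° = -19.78
Leg 2 (N58°W, 21 km): east 21 sin 302° = -17.81, north 21 cos 302° = 11.13
Current position: (-39.02, -8.65). Target: (-34, -5). Remaining: Δeast = 5.02, Δnorth = 3.65.
Bearing = atan2(5.02, 3.65) mod 360° = 53.97°; distance = √((5.02)² + (3.65)²) = 6.205 km.

054°, 6.2 km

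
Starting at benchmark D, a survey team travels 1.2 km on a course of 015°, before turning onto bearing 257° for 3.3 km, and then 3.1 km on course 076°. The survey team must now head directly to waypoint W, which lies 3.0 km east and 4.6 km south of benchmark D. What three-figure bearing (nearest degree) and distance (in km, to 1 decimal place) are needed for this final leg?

Leg 1 (015°, 1.2 km): east 1.2 sin 15° = 0.31, north 1.2 cos 15° = 1.16
Leg 2 (257°, 3.3 km): east 3.3 sin 257° = -3.22, north 3.3 cos 257° = -0.74
Leg 3 (076°, 3.1 km): east 3.1 sin 76° = 3.01, north 3.1 cos 76° = 0.75
Current position: (0.10, 1.17). Target: (3.0, -4.6). Remaining: Δeast = 2.90, Δnorth = -5.77.
Bearing = atan2(2.90, -5.77) mod 360° = 153.33°; distance = √((2.90)² + (-5.77)²) = 6.453 km.

153°, 6.5 km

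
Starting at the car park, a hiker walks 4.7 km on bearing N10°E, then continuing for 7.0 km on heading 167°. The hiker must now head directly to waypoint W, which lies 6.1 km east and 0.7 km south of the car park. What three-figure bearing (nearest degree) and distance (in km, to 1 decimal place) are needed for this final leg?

Leg 1 (N10°E, 4.7 km): east 4.7 sin 10° = 0.82, north 4.7 cos 10° = 4.63
Leg 2 (167°, 7.0 km): east 7.0 sin 167° = 1.57, north 7.0 cos 167° = -6.82
Current position: (2.39, -2.19). Target: (6.1, -0.7). Remaining: Δeast = 3.71, Δnorth = 1.49.
Bearing = atan2(3.71, 1.49) mod 360° = 68.09°; distance = √((3.71)² + (1.49)²) = 3.998 km.

068°, 4.0 km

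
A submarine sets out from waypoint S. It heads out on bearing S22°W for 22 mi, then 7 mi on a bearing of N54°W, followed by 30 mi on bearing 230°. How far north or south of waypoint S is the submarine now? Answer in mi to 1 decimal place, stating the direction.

35.6 mi south

Leg 1 (S22°W, 22 mi): east 22 sin 202° = -8.24, north 22 cos 202° = -20.40
Leg 2 (N54°W, 7 mi): east 7 sin 306° = -5.66, north 7 cos 306° = 4.11
Leg 3 (230°, 30 mi): east 30 sin 230° = -22.98, north 30 cos 230° = -19.28
Net north component: -35.57 mi.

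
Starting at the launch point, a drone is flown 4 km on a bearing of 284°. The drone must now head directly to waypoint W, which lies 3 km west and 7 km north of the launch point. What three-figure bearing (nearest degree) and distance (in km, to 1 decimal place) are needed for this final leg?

008°, 6.1 km

Leg 1 (284°, 4 km): east 4 sin 284° = -3.88, north 4 cos 284° = 0.97
Current position: (-3.88, 0.97). Target: (-3, 7). Remaining: Δeast = 0.88, Δnorth = 6.03.
Bearing = atan2(0.88, 6.03) mod 360° = 8.31°; distance = √((0.88)² + (6.03)²) = 6.096 km.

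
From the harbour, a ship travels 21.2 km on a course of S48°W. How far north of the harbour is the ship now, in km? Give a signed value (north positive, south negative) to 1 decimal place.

Leg 1 (S48°W, 21.2 km): east 21.2 sin 228° = -15.75, north 21.2 cos 228° = -14.19
Net north component: -14.19 km.

-14.2 km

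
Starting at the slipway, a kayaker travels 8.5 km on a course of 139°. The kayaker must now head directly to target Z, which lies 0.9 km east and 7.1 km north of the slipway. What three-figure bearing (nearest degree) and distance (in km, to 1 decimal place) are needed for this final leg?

341°, 14.3 km

Leg 1 (139°, 8.5 km): east 8.5 sin 139° = 5.58, north 8.5 cos 139° = -6.42
Current position: (5.58, -6.42). Target: (0.9, 7.1). Remaining: Δeast = -4.68, Δnorth = 13.52.
Bearing = atan2(-4.68, 13.52) mod 360° = 340.91°; distance = √((-4.68)² + (13.52)²) = 14.301 km.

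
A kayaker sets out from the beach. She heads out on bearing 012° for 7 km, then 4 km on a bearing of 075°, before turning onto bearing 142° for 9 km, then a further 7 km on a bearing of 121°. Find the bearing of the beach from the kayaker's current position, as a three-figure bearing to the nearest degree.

Leg 1 (012°, 7 km): east 7 sin 12° = 1.46, north 7 cos 12° = 6.85
Leg 2 (075°, 4 km): east 4 sin 75° = 3.86, north 4 cos 75° = 1.04
Leg 3 (142°, 9 km): east 9 sin 142° = 5.54, north 9 cos 142° = -7.09
Leg 4 (121°, 7 km): east 7 sin 121° = 6.00, north 7 cos 121° = -3.61
Net displacement: 16.86 east, -2.82 north. Direction back to start is (-16.86, 2.82): bearing = atan2(-16.86, 2.82) mod 360° = 279.48° ≈ 279°.

279°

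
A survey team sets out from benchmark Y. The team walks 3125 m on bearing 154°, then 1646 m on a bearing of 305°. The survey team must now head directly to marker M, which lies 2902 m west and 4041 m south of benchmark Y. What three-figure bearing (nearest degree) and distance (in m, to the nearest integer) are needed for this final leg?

Leg 1 (154°, 3125 m): east 3125 sin 154° = 1369.91, north 3125 cos 154° = -2808.73
Leg 2 (305°, 1646 m): east 1646 sin 305° = -1348.32, north 1646 cos 305° = 944.11
Current position: (21.59, -1864.62). Target: (-2902, -4041). Remaining: Δeast = -2923.59, Δnorth = -2176.38.
Bearing = atan2(-2923.59, -2176.38) mod 360° = 233.34°; distance = √((-2923.59)² + (-2176.38)²) = 3644.717 m.

233°, 3645 m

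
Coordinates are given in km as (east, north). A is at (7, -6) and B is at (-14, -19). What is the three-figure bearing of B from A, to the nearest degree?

Δeast = -14 − 7 = -21.00; Δnorth = -19 − -6 = -13.00.
Bearing = atan2(Δeast, Δnorth) mod 360° = 238.24° ≈ 238°.

238°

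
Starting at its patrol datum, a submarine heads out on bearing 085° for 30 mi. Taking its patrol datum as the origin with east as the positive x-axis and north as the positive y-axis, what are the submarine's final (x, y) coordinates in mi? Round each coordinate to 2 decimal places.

Leg 1 (085°, 30 mi): east 30 sin 85° = 29.89, north 30 cos 85° = 2.61
Summing: 29.89 mi east, 2.61 mi north → (29.89, 2.61).

(29.89, 2.61)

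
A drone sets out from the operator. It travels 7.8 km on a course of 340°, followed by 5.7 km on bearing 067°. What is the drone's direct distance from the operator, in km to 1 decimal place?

9.9 km

Leg 1 (340°, 7.8 km): east 7.8 sin 340° = -2.67, north 7.8 cos 340° = 7.33
Leg 2 (067°, 5.7 km): east 5.7 sin 67° = 5.25, north 5.7 cos 67° = 2.23
Net: 2.58 east, 9.56 north. Distance = √((2.58)² + (9.56)²) = 9.899 km.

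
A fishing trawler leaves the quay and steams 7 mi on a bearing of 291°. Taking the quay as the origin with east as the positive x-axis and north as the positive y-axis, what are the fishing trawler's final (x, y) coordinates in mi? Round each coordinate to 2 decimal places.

(-6.54, 2.51)

Leg 1 (291°, 7 mi): east 7 sin 291° = -6.54, north 7 cos 291° = 2.51
Summing: -6.54 mi east, 2.51 mi north → (-6.54, 2.51).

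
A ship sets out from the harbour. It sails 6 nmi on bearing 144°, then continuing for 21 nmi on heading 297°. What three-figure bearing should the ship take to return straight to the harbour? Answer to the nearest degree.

107°

Leg 1 (144°, 6 nmi): east 6 sin 144° = 3.53, north 6 cos 144° = -4.85
Leg 2 (297°, 21 nmi): east 21 sin 297° = -18.71, north 21 cos 297° = 9.53
Net displacement: -15.18 east, 4.68 north. Direction back to start is (15.18, -4.68): bearing = atan2(15.18, -4.68) mod 360° = 107.13° ≈ 107°.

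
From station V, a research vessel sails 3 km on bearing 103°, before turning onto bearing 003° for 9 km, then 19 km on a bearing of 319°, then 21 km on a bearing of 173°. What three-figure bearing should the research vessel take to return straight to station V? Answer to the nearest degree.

106°

Leg 1 (103°, 3 km): east 3 sin 103° = 2.92, north 3 cos 103° = -0.67
Leg 2 (003°, 9 km): east 9 sin 3° = 0.47, north 9 cos 3° = 8.99
Leg 3 (319°, 19 km): east 19 sin 319° = -12.47, north 19 cos 319° = 14.34
Leg 4 (173°, 21 km): east 21 sin 173° = 2.56, north 21 cos 173° = -20.84
Net displacement: -6.51 east, 1.81 north. Direction back to start is (6.51, -1.81): bearing = atan2(6.51, -1.81) mod 360° = 105.52° ≈ 106°.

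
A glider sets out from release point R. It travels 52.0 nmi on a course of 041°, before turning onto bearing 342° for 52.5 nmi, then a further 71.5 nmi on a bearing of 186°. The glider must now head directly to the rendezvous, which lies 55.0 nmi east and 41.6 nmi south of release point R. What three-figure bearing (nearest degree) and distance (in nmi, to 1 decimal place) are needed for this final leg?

143°, 74.5 nmi

Leg 1 (041°, 52.0 nmi): east 52.0 sin 41° = 34.12, north 52.0 cos 41° = 39.24
Leg 2 (342°, 52.5 nmi): east 52.5 sin 342° = -16.22, north 52.5 cos 342° = 49.93
Leg 3 (186°, 71.5 nmi): east 71.5 sin 186° = -7.47, north 71.5 cos 186° = -71.11
Current position: (10.42, 18.07). Target: (55.0, -41.6). Remaining: Δeast = 44.58, Δnorth = -59.67.
Bearing = atan2(44.58, -59.67) mod 360° = 143.23°; distance = √((44.58)² + (-59.67)²) = 74.483 nmi.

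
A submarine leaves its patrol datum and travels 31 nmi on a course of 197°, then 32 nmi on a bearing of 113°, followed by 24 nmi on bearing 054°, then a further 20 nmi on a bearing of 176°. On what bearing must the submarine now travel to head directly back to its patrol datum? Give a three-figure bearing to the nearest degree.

Leg 1 (197°, 31 nmi): east 31 sin 197° = -9.06, north 31 cos 197° = -29.65
Leg 2 (113°, 32 nmi): east 32 sin 113° = 29.46, north 32 cos 113° = -12.50
Leg 3 (054°, 24 nmi): east 24 sin 54° = 19.42, north 24 cos 54° = 14.11
Leg 4 (176°, 20 nmi): east 20 sin 176° = 1.40, north 20 cos 176° = -19.95
Net displacement: 41.20 east, -47.99 north. Direction back to start is (-41.20, 47.99): bearing = atan2(-41.20, 47.99) mod 360° = 319.35° ≈ 319°.

319°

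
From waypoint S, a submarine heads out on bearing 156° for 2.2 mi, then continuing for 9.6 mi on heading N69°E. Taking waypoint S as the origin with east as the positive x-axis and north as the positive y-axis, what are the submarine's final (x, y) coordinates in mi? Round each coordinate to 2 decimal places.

(9.86, 1.43)

Leg 1 (156°, 2.2 mi): east 2.2 sin 156° = 0.89, north 2.2 cos 156° = -2.01
Leg 2 (N69°E, 9.6 mi): east 9.6 sin 69° = 8.96, north 9.6 cos 69° = 3.44
Summing: 9.86 mi east, 1.43 mi north → (9.86, 1.43).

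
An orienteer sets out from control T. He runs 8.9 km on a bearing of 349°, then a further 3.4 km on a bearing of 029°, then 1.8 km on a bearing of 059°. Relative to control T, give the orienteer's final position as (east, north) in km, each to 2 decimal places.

Leg 1 (349°, 8.9 km): east 8.9 sin 349° = -1.70, north 8.9 cos 349° = 8.74
Leg 2 (029°, 3.4 km): east 3.4 sin 29° = 1.65, north 3.4 cos 29° = 2.97
Leg 3 (059°, 1.8 km): east 1.8 sin 59° = 1.54, north 1.8 cos 59° = 0.93
Summing: 1.49 km east, 12.64 km north → (1.49, 12.64).

(1.49, 12.64)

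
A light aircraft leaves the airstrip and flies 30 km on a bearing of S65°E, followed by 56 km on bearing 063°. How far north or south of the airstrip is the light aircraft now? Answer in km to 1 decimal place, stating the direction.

12.7 km north

Leg 1 (S65°E, 30 km): east 30 sin 115° = 27.19, north 30 cos 115° = -12.68
Leg 2 (063°, 56 km): east 56 sin 63° = 49.90, north 56 cos 63° = 25.42
Net north component: 12.74 km.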